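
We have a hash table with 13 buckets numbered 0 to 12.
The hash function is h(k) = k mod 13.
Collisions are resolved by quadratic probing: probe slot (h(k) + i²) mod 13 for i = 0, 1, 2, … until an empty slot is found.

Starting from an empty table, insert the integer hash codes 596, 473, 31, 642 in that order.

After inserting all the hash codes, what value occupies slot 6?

31

596 hashes to 11; slot 11 is free => place at 11.
473 hashes to 5; slot 5 is free => place at 5.
31 hashes to 5; 5 taken => place at 6.
642 hashes to 5; 5,6 taken => place at 9.
Table: [∅, ∅, ∅, ∅, ∅, 473, 31, ∅, ∅, 642, ∅, 596, ∅]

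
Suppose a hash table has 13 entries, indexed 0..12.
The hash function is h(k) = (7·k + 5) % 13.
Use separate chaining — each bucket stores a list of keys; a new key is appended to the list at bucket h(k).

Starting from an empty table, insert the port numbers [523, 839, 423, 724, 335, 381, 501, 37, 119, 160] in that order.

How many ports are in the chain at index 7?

523 -> bucket 0
839 -> bucket 2
423 -> bucket 2 (collision)
724 -> bucket 3
335 -> bucket 10
381 -> bucket 7
501 -> bucket 2 (collision)
37 -> bucket 4
119 -> bucket 6
160 -> bucket 7 (collision)
Final buckets:
0: 523
1: .
2: 839 -> 423 -> 501
3: 724
4: 37
5: .
6: 119
7: 381 -> 160
8: .
9: .
10: 335
11: .
12: .

2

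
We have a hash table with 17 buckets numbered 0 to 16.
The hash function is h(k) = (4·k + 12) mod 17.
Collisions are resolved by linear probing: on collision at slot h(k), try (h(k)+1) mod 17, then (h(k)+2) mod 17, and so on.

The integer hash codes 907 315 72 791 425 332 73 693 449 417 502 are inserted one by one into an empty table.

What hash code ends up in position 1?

417

Insert 907: h=2, slot 2 empty -> index 2.
Insert 315: h=14, slot 14 empty -> index 14.
Insert 72: h=11, slot 11 empty -> index 11.
Insert 791: h=14, slot 14 occupied -> index 15.
Insert 425: h=12, slot 12 empty -> index 12.
Insert 332: h=14, slots 14,15 occupied -> index 16.
Insert 73: h=15, slots 15,16 occupied -> index 0.
Insert 693: h=13, slot 13 empty -> index 13.
Insert 449: h=6, slot 6 empty -> index 6.
Insert 417: h=14, slots 14,15,16,0 occupied -> index 1.
Insert 502: h=14, slots 14,15,16,0,1,2 occupied -> index 3.
Table: [73, 417, 907, 502, _, _, 449, _, _, _, _, 72, 425, 693, 315, 791, 332]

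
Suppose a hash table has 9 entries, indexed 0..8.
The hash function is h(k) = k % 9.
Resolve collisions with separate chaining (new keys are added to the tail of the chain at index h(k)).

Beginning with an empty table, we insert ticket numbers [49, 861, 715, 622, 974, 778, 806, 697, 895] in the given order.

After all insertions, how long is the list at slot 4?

5

49 -> bucket 4
861 -> bucket 6
715 -> bucket 4 (collision)
622 -> bucket 1
974 -> bucket 2
778 -> bucket 4 (collision)
806 -> bucket 5
697 -> bucket 4 (collision)
895 -> bucket 4 (collision)
Final buckets:
0: .
1: 622
2: 974
3: .
4: 49 -> 715 -> 778 -> 697 -> 895
5: 806
6: 861
7: .
8: .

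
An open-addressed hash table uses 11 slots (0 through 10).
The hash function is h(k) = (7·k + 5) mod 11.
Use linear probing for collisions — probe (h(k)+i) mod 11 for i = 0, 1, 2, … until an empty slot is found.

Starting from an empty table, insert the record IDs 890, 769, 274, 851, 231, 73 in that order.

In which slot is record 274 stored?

Insert 890: h=9, slot 9 empty => index 9.
Insert 769: h=9, slot 9 occupied => index 10.
Insert 274: h=9, slots 9,10 occupied => index 0.
Insert 851: h=0, slot 0 occupied => index 1.
Insert 231: h=5, slot 5 empty => index 5.
Insert 73: h=10, slots 10,0,1 occupied => index 2.
Table: [274, 851, 73, ., ., 231, ., ., ., 890, 769]

0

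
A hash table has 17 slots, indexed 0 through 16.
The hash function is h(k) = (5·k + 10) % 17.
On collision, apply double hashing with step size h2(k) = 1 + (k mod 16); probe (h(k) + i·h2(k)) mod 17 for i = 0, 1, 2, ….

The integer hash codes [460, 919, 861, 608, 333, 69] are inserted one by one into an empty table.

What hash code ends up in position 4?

Insert 460: h=15, slot 15 empty -> index 15.
Insert 919: h=15, h2=8, slot 15 occupied -> index 6.
Insert 861: h=14, slot 14 empty -> index 14.
Insert 608: h=7, slot 7 empty -> index 7.
Insert 333: h=9, slot 9 empty -> index 9.
Insert 69: h=15, h2=6, slot 15 occupied -> index 4.
Table: [—, —, —, —, 69, —, 919, 608, —, 333, —, —, —, —, 861, 460, —]

69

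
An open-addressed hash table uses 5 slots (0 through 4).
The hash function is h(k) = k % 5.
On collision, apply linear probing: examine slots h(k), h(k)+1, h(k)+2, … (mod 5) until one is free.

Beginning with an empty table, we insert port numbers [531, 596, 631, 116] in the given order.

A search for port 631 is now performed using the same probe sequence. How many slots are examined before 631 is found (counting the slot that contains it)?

3

531 hashes to 1; slot 1 is free -> place at 1.
596 hashes to 1; 1 taken -> place at 2.
631 hashes to 1; 1,2 taken -> place at 3.
116 hashes to 1; 1,2,3 taken -> place at 4.
Table: [_, 531, 596, 631, 116]
Lookup 631: h=1, probe 1,2,3 → found at 3.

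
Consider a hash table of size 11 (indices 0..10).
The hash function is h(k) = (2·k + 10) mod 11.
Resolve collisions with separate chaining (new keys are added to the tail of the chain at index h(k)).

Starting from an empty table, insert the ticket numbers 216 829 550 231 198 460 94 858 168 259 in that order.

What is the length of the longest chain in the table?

4

216 -> bucket 2
829 -> bucket 7
550 -> bucket 10
231 -> bucket 10 (collision)
198 -> bucket 10 (collision)
460 -> bucket 6
94 -> bucket 0
858 -> bucket 10 (collision)
168 -> bucket 5
259 -> bucket 0 (collision)
Final buckets:
0: 94 -> 259
1: _
2: 216
3: _
4: _
5: 168
6: 460
7: 829
8: _
9: _
10: 550 -> 231 -> 198 -> 858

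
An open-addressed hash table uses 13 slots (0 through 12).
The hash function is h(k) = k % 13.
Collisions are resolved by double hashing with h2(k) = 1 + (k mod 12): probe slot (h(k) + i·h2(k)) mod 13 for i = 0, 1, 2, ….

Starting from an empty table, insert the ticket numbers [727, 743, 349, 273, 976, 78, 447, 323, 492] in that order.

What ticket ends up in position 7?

727: h=12 → slot 12
743: h=2 → slot 2
349: h=11 → slot 11
273: h=0 → slot 0
976: h=1 → slot 1
78: h=0, h2=7, probe 0,7 → slot 7
447: h=5 → slot 5
323: h=11, h2=12, probe 11,10 → slot 10
492: h=11, h2=1, probe 11,12,0,1,2,3 → slot 3
Table: [273, 976, 743, 492, _, 447, _, 78, _, _, 323, 349, 727]

78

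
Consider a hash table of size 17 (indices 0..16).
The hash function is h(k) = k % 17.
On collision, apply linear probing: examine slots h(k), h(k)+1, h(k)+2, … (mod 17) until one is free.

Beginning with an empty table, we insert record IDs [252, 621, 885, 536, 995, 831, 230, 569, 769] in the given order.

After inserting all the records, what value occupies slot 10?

252 hashes to 14; slot 14 is free -> place at 14.
621 hashes to 9; slot 9 is free -> place at 9.
885 hashes to 1; slot 1 is free -> place at 1.
536 hashes to 9; 9 taken -> place at 10.
995 hashes to 9; 9,10 taken -> place at 11.
831 hashes to 15; slot 15 is free -> place at 15.
230 hashes to 9; 9,10,11 taken -> place at 12.
569 hashes to 8; slot 8 is free -> place at 8.
769 hashes to 4; slot 4 is free -> place at 4.
Table: [., 885, ., ., 769, ., ., ., 569, 621, 536, 995, 230, ., 252, 831, .]

536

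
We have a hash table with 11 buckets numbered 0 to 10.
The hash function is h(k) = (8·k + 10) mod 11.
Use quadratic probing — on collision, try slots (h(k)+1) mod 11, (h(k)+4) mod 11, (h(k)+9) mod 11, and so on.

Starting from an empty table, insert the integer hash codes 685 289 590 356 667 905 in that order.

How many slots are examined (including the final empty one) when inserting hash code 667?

3

Insert 685: h=1, slot 1 empty → index 1.
Insert 289: h=1, slot 1 occupied → index 2.
Insert 590: h=0, slot 0 empty → index 0.
Insert 356: h=9, slot 9 empty → index 9.
Insert 667: h=0, slots 0,1 occupied → index 4.
Insert 905: h=1, slots 1,2 occupied → index 5.
Table: [590, 685, 289, _, 667, 905, _, _, _, 356, _]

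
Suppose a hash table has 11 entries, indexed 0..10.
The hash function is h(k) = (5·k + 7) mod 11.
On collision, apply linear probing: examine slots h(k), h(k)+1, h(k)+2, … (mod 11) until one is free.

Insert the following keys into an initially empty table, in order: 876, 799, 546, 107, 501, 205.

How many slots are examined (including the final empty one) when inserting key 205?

Insert 876: h=9, slot 9 empty => index 9.
Insert 799: h=9, slot 9 occupied => index 10.
Insert 546: h=9, slots 9,10 occupied => index 0.
Insert 107: h=3, slot 3 empty => index 3.
Insert 501: h=4, slot 4 empty => index 4.
Insert 205: h=9, slots 9,10,0 occupied => index 1.
Table: [546, 205, _, 107, 501, _, _, _, _, 876, 799]

4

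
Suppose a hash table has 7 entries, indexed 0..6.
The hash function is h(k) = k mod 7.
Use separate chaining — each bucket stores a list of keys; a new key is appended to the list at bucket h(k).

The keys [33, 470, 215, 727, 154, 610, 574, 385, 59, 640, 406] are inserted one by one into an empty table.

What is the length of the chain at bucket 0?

33 → bucket 5
470 → bucket 1
215 → bucket 5 (collision)
727 → bucket 6
154 → bucket 0
610 → bucket 1 (collision)
574 → bucket 0 (collision)
385 → bucket 0 (collision)
59 → bucket 3
640 → bucket 3 (collision)
406 → bucket 0 (collision)
Final buckets:
0: 154 -> 574 -> 385 -> 406
1: 470 -> 610
2: ∅
3: 59 -> 640
4: ∅
5: 33 -> 215
6: 727

4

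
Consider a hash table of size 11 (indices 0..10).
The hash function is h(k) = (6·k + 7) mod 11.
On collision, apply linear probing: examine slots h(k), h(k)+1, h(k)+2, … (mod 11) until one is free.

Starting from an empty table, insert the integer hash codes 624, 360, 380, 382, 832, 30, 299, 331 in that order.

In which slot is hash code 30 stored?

Insert 624: h=0, slot 0 empty -> index 0.
Insert 360: h=0, slot 0 occupied -> index 1.
Insert 380: h=10, slot 10 empty -> index 10.
Insert 382: h=0, slots 0,1 occupied -> index 2.
Insert 832: h=5, slot 5 empty -> index 5.
Insert 30: h=0, slots 0,1,2 occupied -> index 3.
Insert 299: h=8, slot 8 empty -> index 8.
Insert 331: h=2, slots 2,3 occupied -> index 4.
Table: [624, 360, 382, 30, 331, 832, -, -, 299, -, 380]

3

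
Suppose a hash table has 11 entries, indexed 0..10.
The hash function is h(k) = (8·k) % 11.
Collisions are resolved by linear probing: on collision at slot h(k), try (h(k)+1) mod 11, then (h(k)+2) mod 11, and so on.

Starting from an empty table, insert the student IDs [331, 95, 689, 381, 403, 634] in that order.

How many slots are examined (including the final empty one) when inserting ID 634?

331 hashes to 8; slot 8 is free => place at 8.
95 hashes to 1; slot 1 is free => place at 1.
689 hashes to 1; 1 taken => place at 2.
381 hashes to 1; 1,2 taken => place at 3.
403 hashes to 1; 1,2,3 taken => place at 4.
634 hashes to 1; 1,2,3,4 taken => place at 5.
Table: [-, 95, 689, 381, 403, 634, -, -, 331, -, -]

5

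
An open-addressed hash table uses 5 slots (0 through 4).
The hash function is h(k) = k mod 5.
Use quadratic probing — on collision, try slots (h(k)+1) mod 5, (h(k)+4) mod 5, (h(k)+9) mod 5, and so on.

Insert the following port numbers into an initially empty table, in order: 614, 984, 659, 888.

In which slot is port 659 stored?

614: h=4 => slot 4
984: h=4, probe 4,0 => slot 0
659: h=4, probe 4,0,3 => slot 3
888: h=3, probe 3,4,2 => slot 2
Table: [984, ∅, 888, 659, 614]

3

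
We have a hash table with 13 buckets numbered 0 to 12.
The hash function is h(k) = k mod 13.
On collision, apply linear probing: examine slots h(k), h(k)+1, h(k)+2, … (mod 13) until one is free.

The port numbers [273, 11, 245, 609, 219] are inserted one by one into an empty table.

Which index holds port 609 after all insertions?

273 hashes to 0; slot 0 is free -> place at 0.
11 hashes to 11; slot 11 is free -> place at 11.
245 hashes to 11; 11 taken -> place at 12.
609 hashes to 11; 11,12,0 taken -> place at 1.
219 hashes to 11; 11,12,0,1 taken -> place at 2.
Table: [273, 609, 219, —, —, —, —, —, —, —, —, 11, 245]

1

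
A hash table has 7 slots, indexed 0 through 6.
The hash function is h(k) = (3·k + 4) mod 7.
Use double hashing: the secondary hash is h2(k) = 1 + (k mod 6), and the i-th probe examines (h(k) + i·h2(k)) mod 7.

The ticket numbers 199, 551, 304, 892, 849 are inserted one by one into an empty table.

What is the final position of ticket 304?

4

199: h=6 => slot 6
551: h=5 => slot 5
304: h=6, h2=5, probe 6,4 => slot 4
892: h=6, h2=5, probe 6,4,2 => slot 2
849: h=3 => slot 3
Table: [_, _, 892, 849, 304, 551, 199]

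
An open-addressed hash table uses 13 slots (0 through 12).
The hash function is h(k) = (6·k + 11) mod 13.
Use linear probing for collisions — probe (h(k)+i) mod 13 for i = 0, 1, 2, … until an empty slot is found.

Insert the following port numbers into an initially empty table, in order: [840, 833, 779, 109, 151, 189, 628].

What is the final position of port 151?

8

840: h=7 → slot 7
833: h=4 → slot 4
779: h=5 → slot 5
109: h=2 → slot 2
151: h=7, probe 7,8 → slot 8
189: h=1 → slot 1
628: h=9 → slot 9
Table: [∅, 189, 109, ∅, 833, 779, ∅, 840, 151, 628, ∅, ∅, ∅]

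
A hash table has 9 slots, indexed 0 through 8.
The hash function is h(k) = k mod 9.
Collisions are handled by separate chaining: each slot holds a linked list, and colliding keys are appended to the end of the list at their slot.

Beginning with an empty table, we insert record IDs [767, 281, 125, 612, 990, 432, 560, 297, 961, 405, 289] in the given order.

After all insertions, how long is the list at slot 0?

5

Insert 767: h=2, bucket 2 empty -> new chain.
Insert 281: h=2, bucket 2 nonempty -> append to chain.
Insert 125: h=8, bucket 8 empty -> new chain.
Insert 612: h=0, bucket 0 empty -> new chain.
Insert 990: h=0, bucket 0 nonempty -> append to chain.
Insert 432: h=0, bucket 0 nonempty -> append to chain.
Insert 560: h=2, bucket 2 nonempty -> append to chain.
Insert 297: h=0, bucket 0 nonempty -> append to chain.
Insert 961: h=7, bucket 7 empty -> new chain.
Insert 405: h=0, bucket 0 nonempty -> append to chain.
Insert 289: h=1, bucket 1 empty -> new chain.
Final buckets:
0: 612 -> 990 -> 432 -> 297 -> 405
1: 289
2: 767 -> 281 -> 560
3: —
4: —
5: —
6: —
7: 961
8: 125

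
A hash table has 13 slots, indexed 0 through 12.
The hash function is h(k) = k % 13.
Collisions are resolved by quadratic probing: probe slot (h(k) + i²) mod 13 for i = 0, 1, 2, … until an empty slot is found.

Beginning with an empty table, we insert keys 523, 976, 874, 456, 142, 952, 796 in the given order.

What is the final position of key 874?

523 hashes to 3; slot 3 is free → place at 3.
976 hashes to 1; slot 1 is free → place at 1.
874 hashes to 3; 3 taken → place at 4.
456 hashes to 1; 1 taken → place at 2.
142 hashes to 12; slot 12 is free → place at 12.
952 hashes to 3; 3,4 taken → place at 7.
796 hashes to 3; 3,4,7,12 taken → place at 6.
Table: [—, 976, 456, 523, 874, —, 796, 952, —, —, —, —, 142]

4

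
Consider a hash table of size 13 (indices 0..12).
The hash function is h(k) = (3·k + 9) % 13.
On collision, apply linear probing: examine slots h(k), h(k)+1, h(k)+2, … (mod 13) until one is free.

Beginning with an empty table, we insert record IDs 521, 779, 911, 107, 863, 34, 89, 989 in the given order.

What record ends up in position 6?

779

Insert 521: h=12, slot 12 empty → index 12.
Insert 779: h=6, slot 6 empty → index 6.
Insert 911: h=12, slot 12 occupied → index 0.
Insert 107: h=5, slot 5 empty → index 5.
Insert 863: h=11, slot 11 empty → index 11.
Insert 34: h=7, slot 7 empty → index 7.
Insert 89: h=3, slot 3 empty → index 3.
Insert 989: h=12, slots 12,0 occupied → index 1.
Table: [911, 989, -, 89, -, 107, 779, 34, -, -, -, 863, 521]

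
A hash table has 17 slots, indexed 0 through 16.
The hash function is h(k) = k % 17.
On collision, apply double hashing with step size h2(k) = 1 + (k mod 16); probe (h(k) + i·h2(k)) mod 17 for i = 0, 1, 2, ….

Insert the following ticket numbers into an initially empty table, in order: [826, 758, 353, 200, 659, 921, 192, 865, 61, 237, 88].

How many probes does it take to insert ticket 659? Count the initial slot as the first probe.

826 hashes to 10; slot 10 is free → place at 10.
758 hashes to 10, h2=7; 10 taken → place at 0.
353 hashes to 13; slot 13 is free → place at 13.
200 hashes to 13, h2=9; 13 taken → place at 5.
659 hashes to 13, h2=4; 13,0 taken → place at 4.
921 hashes to 3; slot 3 is free → place at 3.
192 hashes to 5, h2=1; 5 taken → place at 6.
865 hashes to 15; slot 15 is free → place at 15.
61 hashes to 10, h2=14; 10 taken → place at 7.
237 hashes to 16; slot 16 is free → place at 16.
88 hashes to 3, h2=9; 3 taken → place at 12.
Table: [758, ∅, ∅, 921, 659, 200, 192, 61, ∅, ∅, 826, ∅, 88, 353, ∅, 865, 237]

3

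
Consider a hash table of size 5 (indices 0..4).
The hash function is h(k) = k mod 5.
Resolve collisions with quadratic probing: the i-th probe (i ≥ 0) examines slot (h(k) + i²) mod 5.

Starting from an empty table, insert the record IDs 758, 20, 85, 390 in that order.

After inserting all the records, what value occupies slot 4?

758: h=3 -> slot 3
20: h=0 -> slot 0
85: h=0, probe 0,1 -> slot 1
390: h=0, probe 0,1,4 -> slot 4
Table: [20, 85, ., 758, 390]

390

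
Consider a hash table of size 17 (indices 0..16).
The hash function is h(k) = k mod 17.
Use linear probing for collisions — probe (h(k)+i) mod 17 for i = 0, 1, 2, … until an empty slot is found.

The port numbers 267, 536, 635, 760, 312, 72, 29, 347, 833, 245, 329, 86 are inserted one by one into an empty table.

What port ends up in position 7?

267: h=12 -> slot 12
536: h=9 -> slot 9
635: h=6 -> slot 6
760: h=12, probe 12,13 -> slot 13
312: h=6, probe 6,7 -> slot 7
72: h=4 -> slot 4
29: h=12, probe 12,13,14 -> slot 14
347: h=7, probe 7,8 -> slot 8
833: h=0 -> slot 0
245: h=7, probe 7,8,9,10 -> slot 10
329: h=6, probe 6,7,8,9,10,11 -> slot 11
86: h=1 -> slot 1
Table: [833, 86, —, —, 72, —, 635, 312, 347, 536, 245, 329, 267, 760, 29, —, —]

312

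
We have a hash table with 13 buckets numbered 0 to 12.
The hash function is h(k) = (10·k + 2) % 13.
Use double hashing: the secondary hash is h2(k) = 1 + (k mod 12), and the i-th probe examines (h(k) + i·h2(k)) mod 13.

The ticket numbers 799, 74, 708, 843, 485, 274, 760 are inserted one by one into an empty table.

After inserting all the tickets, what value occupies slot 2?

760

Insert 799: h=10, slot 10 empty -> index 10.
Insert 74: h=1, slot 1 empty -> index 1.
Insert 708: h=10, h2=1, slot 10 occupied -> index 11.
Insert 843: h=8, slot 8 empty -> index 8.
Insert 485: h=3, slot 3 empty -> index 3.
Insert 274: h=12, slot 12 empty -> index 12.
Insert 760: h=10, h2=5, slot 10 occupied -> index 2.
Table: [_, 74, 760, 485, _, _, _, _, 843, _, 799, 708, 274]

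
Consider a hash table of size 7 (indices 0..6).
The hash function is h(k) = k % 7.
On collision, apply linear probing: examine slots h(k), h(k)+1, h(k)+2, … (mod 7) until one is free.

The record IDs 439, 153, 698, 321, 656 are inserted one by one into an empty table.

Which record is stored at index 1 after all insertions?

Insert 439: h=5, slot 5 empty => index 5.
Insert 153: h=6, slot 6 empty => index 6.
Insert 698: h=5, slots 5,6 occupied => index 0.
Insert 321: h=6, slots 6,0 occupied => index 1.
Insert 656: h=5, slots 5,6,0,1 occupied => index 2.
Table: [698, 321, 656, ., ., 439, 153]

321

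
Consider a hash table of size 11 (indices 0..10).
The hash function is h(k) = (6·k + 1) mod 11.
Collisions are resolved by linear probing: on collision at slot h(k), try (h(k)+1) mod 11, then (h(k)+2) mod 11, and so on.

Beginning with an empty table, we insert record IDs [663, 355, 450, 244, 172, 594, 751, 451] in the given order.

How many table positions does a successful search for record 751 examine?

4

663: h=8 -> slot 8
355: h=8, probe 8,9 -> slot 9
450: h=6 -> slot 6
244: h=2 -> slot 2
172: h=10 -> slot 10
594: h=1 -> slot 1
751: h=8, probe 8,9,10,0 -> slot 0
451: h=1, probe 1,2,3 -> slot 3
Table: [751, 594, 244, 451, ∅, ∅, 450, ∅, 663, 355, 172]
Lookup 751: h=8, probe 8,9,10,0 → found at 0.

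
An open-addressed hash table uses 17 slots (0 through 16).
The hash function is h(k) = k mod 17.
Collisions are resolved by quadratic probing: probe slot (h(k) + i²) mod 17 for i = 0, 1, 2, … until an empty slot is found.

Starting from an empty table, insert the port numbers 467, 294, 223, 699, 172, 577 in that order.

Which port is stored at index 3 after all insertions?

699

467 hashes to 8; slot 8 is free => place at 8.
294 hashes to 5; slot 5 is free => place at 5.
223 hashes to 2; slot 2 is free => place at 2.
699 hashes to 2; 2 taken => place at 3.
172 hashes to 2; 2,3 taken => place at 6.
577 hashes to 16; slot 16 is free => place at 16.
Table: [∅, ∅, 223, 699, ∅, 294, 172, ∅, 467, ∅, ∅, ∅, ∅, ∅, ∅, ∅, 577]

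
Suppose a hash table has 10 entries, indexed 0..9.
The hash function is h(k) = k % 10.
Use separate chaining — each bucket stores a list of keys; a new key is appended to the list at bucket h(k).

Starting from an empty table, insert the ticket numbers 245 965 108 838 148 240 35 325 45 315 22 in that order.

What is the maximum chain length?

245 → bucket 5
965 → bucket 5 (collision)
108 → bucket 8
838 → bucket 8 (collision)
148 → bucket 8 (collision)
240 → bucket 0
35 → bucket 5 (collision)
325 → bucket 5 (collision)
45 → bucket 5 (collision)
315 → bucket 5 (collision)
22 → bucket 2
Final buckets:
0: 240
1: —
2: 22
3: —
4: —
5: 245 -> 965 -> 35 -> 325 -> 45 -> 315
6: —
7: —
8: 108 -> 838 -> 148
9: —

6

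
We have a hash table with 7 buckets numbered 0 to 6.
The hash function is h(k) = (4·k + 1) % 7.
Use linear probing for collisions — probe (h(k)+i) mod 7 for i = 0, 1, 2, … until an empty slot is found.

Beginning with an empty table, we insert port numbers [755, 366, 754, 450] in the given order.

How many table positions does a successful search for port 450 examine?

755: h=4 => slot 4
366: h=2 => slot 2
754: h=0 => slot 0
450: h=2, probe 2,3 => slot 3
Table: [754, —, 366, 450, 755, —, —]
Lookup 450: h=2, probe 2,3 → found at 3.

2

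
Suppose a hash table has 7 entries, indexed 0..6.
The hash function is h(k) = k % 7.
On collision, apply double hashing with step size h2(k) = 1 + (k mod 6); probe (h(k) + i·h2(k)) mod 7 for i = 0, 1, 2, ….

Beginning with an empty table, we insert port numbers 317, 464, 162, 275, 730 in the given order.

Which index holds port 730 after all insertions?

3

317 hashes to 2; slot 2 is free -> place at 2.
464 hashes to 2, h2=3; 2 taken -> place at 5.
162 hashes to 1; slot 1 is free -> place at 1.
275 hashes to 2, h2=6; 2,1 taken -> place at 0.
730 hashes to 2, h2=5; 2,0,5 taken -> place at 3.
Table: [275, 162, 317, 730, ∅, 464, ∅]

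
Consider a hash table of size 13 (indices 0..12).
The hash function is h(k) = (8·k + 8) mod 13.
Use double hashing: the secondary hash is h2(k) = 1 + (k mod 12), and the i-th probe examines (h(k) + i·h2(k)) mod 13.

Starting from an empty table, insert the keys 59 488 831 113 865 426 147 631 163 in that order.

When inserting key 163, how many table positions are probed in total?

59 hashes to 12; slot 12 is free -> place at 12.
488 hashes to 12, h2=9; 12 taken -> place at 8.
831 hashes to 0; slot 0 is free -> place at 0.
113 hashes to 2; slot 2 is free -> place at 2.
865 hashes to 12, h2=2; 12 taken -> place at 1.
426 hashes to 10; slot 10 is free -> place at 10.
147 hashes to 1, h2=4; 1 taken -> place at 5.
631 hashes to 12, h2=8; 12 taken -> place at 7.
163 hashes to 12, h2=8; 12,7,2,10,5,0,8 taken -> place at 3.
Table: [831, 865, 113, 163, ., 147, ., 631, 488, ., 426, ., 59]

8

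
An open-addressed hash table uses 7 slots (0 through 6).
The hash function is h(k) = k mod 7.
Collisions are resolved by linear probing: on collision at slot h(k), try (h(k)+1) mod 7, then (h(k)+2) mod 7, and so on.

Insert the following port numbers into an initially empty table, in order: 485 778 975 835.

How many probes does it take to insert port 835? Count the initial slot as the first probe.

3

485: h=2 → slot 2
778: h=1 → slot 1
975: h=2, probe 2,3 → slot 3
835: h=2, probe 2,3,4 → slot 4
Table: [-, 778, 485, 975, 835, -, -]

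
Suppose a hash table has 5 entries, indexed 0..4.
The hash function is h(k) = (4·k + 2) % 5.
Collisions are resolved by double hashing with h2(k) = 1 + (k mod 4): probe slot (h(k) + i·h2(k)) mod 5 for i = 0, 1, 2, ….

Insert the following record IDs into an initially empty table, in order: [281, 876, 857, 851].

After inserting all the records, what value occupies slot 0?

281 hashes to 1; slot 1 is free → place at 1.
876 hashes to 1, h2=1; 1 taken → place at 2.
857 hashes to 0; slot 0 is free → place at 0.
851 hashes to 1, h2=4; 1,0 taken → place at 4.
Table: [857, 281, 876, ∅, 851]

857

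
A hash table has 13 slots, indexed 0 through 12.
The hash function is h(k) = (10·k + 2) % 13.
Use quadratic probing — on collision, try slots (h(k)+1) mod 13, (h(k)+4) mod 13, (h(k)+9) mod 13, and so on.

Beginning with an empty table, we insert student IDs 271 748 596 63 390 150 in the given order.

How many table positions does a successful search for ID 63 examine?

Insert 271: h=8, slot 8 empty → index 8.
Insert 748: h=7, slot 7 empty → index 7.
Insert 596: h=8, slot 8 occupied → index 9.
Insert 63: h=8, slots 8,9 occupied → index 12.
Insert 390: h=2, slot 2 empty → index 2.
Insert 150: h=7, slots 7,8 occupied → index 11.
Table: [-, -, 390, -, -, -, -, 748, 271, 596, -, 150, 63]
Lookup 63: h=8, probe 8,9,12 → found at 12.

3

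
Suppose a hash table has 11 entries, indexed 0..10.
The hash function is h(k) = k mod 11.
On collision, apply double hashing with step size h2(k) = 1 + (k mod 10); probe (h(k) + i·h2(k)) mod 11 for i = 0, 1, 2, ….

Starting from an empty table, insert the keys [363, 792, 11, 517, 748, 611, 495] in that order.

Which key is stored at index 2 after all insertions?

11

363: h=0 => slot 0
792: h=0, h2=3, probe 0,3 => slot 3
11: h=0, h2=2, probe 0,2 => slot 2
517: h=0, h2=8, probe 0,8 => slot 8
748: h=0, h2=9, probe 0,9 => slot 9
611: h=6 => slot 6
495: h=0, h2=6, probe 0,6,1 => slot 1
Table: [363, 495, 11, 792, _, _, 611, _, 517, 748, _]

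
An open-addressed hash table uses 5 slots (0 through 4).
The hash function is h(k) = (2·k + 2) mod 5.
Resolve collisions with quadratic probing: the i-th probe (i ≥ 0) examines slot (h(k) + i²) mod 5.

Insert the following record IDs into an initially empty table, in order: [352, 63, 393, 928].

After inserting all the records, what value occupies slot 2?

Insert 352: h=1, slot 1 empty => index 1.
Insert 63: h=3, slot 3 empty => index 3.
Insert 393: h=3, slot 3 occupied => index 4.
Insert 928: h=3, slots 3,4 occupied => index 2.
Table: [—, 352, 928, 63, 393]

928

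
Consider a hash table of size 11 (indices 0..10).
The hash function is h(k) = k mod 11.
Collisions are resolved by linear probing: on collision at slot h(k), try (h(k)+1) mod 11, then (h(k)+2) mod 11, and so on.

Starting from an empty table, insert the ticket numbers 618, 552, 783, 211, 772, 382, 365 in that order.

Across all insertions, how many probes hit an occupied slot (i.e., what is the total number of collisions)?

618: h=2 -> slot 2
552: h=2, probe 2,3 -> slot 3
783: h=2, probe 2,3,4 -> slot 4
211: h=2, probe 2,3,4,5 -> slot 5
772: h=2, probe 2,3,4,5,6 -> slot 6
382: h=8 -> slot 8
365: h=2, probe 2,3,4,5,6,7 -> slot 7
Table: [∅, ∅, 618, 552, 783, 211, 772, 365, 382, ∅, ∅]

15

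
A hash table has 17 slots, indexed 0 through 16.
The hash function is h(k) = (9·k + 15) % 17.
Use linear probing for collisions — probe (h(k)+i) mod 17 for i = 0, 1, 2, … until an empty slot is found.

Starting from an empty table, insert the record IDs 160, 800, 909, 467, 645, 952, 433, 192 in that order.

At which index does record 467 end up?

Insert 160: h=10, slot 10 empty → index 10.
Insert 800: h=7, slot 7 empty → index 7.
Insert 909: h=2, slot 2 empty → index 2.
Insert 467: h=2, slot 2 occupied → index 3.
Insert 645: h=6, slot 6 empty → index 6.
Insert 952: h=15, slot 15 empty → index 15.
Insert 433: h=2, slots 2,3 occupied → index 4.
Insert 192: h=9, slot 9 empty → index 9.
Table: [—, —, 909, 467, 433, —, 645, 800, —, 192, 160, —, —, —, —, 952, —]

3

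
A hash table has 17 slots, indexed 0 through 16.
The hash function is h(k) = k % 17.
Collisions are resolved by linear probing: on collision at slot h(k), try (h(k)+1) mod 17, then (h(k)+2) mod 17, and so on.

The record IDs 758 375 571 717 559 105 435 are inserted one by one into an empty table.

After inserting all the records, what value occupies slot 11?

571

758: h=10 => slot 10
375: h=1 => slot 1
571: h=10, probe 10,11 => slot 11
717: h=3 => slot 3
559: h=15 => slot 15
105: h=3, probe 3,4 => slot 4
435: h=10, probe 10,11,12 => slot 12
Table: [-, 375, -, 717, 105, -, -, -, -, -, 758, 571, 435, -, -, 559, -]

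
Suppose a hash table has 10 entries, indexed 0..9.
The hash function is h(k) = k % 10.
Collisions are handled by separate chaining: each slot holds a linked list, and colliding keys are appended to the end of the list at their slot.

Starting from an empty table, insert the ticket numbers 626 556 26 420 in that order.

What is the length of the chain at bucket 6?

Insert 626: h=6, bucket 6 empty -> new chain.
Insert 556: h=6, bucket 6 nonempty -> append to chain.
Insert 26: h=6, bucket 6 nonempty -> append to chain.
Insert 420: h=0, bucket 0 empty -> new chain.
Final buckets:
0: 420
1: ∅
2: ∅
3: ∅
4: ∅
5: ∅
6: 626 -> 556 -> 26
7: ∅
8: ∅
9: ∅

3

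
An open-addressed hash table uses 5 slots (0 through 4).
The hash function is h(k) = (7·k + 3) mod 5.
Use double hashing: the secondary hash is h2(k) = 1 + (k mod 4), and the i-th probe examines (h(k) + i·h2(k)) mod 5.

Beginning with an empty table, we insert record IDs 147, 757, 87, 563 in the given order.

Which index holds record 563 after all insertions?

3

147: h=2 => slot 2
757: h=2, h2=2, probe 2,4 => slot 4
87: h=2, h2=4, probe 2,1 => slot 1
563: h=4, h2=4, probe 4,3 => slot 3
Table: [∅, 87, 147, 563, 757]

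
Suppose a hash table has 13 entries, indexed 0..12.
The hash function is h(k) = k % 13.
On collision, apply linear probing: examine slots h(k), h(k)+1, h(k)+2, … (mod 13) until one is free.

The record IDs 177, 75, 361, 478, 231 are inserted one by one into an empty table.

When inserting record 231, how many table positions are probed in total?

4

177: h=8 → slot 8
75: h=10 → slot 10
361: h=10, probe 10,11 → slot 11
478: h=10, probe 10,11,12 → slot 12
231: h=10, probe 10,11,12,0 → slot 0
Table: [231, —, —, —, —, —, —, —, 177, —, 75, 361, 478]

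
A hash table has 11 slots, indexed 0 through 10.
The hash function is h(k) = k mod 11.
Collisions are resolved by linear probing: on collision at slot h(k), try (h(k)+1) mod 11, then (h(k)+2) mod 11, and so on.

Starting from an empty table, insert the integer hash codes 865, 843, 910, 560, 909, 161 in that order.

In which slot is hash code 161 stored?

865 hashes to 7; slot 7 is free → place at 7.
843 hashes to 7; 7 taken → place at 8.
910 hashes to 8; 8 taken → place at 9.
560 hashes to 10; slot 10 is free → place at 10.
909 hashes to 7; 7,8,9,10 taken → place at 0.
161 hashes to 7; 7,8,9,10,0 taken → place at 1.
Table: [909, 161, ., ., ., ., ., 865, 843, 910, 560]

1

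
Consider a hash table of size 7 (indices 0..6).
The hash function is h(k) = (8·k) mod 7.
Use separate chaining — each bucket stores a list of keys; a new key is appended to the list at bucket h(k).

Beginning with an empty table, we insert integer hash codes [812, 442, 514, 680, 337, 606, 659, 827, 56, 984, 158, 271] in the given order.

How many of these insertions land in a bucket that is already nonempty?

812 -> bucket 0
442 -> bucket 1
514 -> bucket 3
680 -> bucket 1 (collision)
337 -> bucket 1 (collision)
606 -> bucket 4
659 -> bucket 1 (collision)
827 -> bucket 1 (collision)
56 -> bucket 0 (collision)
984 -> bucket 4 (collision)
158 -> bucket 4 (collision)
271 -> bucket 5
Final buckets:
0: 812 -> 56
1: 442 -> 680 -> 337 -> 659 -> 827
2: .
3: 514
4: 606 -> 984 -> 158
5: 271
6: .

7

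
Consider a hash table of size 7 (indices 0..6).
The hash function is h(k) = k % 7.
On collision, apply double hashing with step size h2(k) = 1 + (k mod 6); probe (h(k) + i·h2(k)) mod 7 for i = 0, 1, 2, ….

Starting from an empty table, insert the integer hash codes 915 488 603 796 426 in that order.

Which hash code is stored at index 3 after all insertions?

796

Insert 915: h=5, slot 5 empty => index 5.
Insert 488: h=5, h2=3, slot 5 occupied => index 1.
Insert 603: h=1, h2=4, slots 1,5 occupied => index 2.
Insert 796: h=5, h2=5, slot 5 occupied => index 3.
Insert 426: h=6, slot 6 empty => index 6.
Table: [-, 488, 603, 796, -, 915, 426]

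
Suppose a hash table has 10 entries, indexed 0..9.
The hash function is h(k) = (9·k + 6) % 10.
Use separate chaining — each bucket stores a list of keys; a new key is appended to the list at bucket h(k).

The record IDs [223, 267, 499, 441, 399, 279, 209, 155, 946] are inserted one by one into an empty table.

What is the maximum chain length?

4

223 -> bucket 3
267 -> bucket 9
499 -> bucket 7
441 -> bucket 5
399 -> bucket 7 (collision)
279 -> bucket 7 (collision)
209 -> bucket 7 (collision)
155 -> bucket 1
946 -> bucket 0
Final buckets:
0: 946
1: 155
2: .
3: 223
4: .
5: 441
6: .
7: 499 -> 399 -> 279 -> 209
8: .
9: 267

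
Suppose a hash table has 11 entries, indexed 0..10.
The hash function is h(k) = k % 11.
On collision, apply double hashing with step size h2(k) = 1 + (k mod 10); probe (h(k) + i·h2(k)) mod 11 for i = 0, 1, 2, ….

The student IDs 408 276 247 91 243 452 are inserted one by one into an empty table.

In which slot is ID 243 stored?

9

Insert 408: h=1, slot 1 empty => index 1.
Insert 276: h=1, h2=7, slot 1 occupied => index 8.
Insert 247: h=5, slot 5 empty => index 5.
Insert 91: h=3, slot 3 empty => index 3.
Insert 243: h=1, h2=4, slots 1,5 occupied => index 9.
Insert 452: h=1, h2=3, slot 1 occupied => index 4.
Table: [∅, 408, ∅, 91, 452, 247, ∅, ∅, 276, 243, ∅]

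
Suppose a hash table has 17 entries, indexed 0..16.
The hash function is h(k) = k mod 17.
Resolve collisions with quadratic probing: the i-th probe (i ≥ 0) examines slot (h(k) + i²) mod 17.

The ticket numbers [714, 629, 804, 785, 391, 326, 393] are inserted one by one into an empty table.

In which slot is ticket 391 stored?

4

714 hashes to 0; slot 0 is free → place at 0.
629 hashes to 0; 0 taken → place at 1.
804 hashes to 5; slot 5 is free → place at 5.
785 hashes to 3; slot 3 is free → place at 3.
391 hashes to 0; 0,1 taken → place at 4.
326 hashes to 3; 3,4 taken → place at 7.
393 hashes to 2; slot 2 is free → place at 2.
Table: [714, 629, 393, 785, 391, 804, _, 326, _, _, _, _, _, _, _, _, _]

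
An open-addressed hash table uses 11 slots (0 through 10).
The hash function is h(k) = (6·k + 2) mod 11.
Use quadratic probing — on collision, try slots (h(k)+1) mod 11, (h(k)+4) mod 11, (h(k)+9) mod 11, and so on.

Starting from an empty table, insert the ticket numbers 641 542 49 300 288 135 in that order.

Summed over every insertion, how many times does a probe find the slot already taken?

Insert 641: h=9, slot 9 empty -> index 9.
Insert 542: h=9, slot 9 occupied -> index 10.
Insert 49: h=10, slot 10 occupied -> index 0.
Insert 300: h=9, slots 9,10 occupied -> index 2.
Insert 288: h=3, slot 3 empty -> index 3.
Insert 135: h=9, slots 9,10,2 occupied -> index 7.
Table: [49, —, 300, 288, —, —, —, 135, —, 641, 542]

7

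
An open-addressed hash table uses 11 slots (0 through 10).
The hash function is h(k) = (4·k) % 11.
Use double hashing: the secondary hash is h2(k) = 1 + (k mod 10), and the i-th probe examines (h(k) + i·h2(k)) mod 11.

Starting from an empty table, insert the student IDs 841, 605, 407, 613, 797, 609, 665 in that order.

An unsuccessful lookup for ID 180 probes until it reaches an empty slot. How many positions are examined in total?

841 hashes to 9; slot 9 is free → place at 9.
605 hashes to 0; slot 0 is free → place at 0.
407 hashes to 0, h2=8; 0 taken → place at 8.
613 hashes to 10; slot 10 is free → place at 10.
797 hashes to 9, h2=8; 9 taken → place at 6.
609 hashes to 5; slot 5 is free → place at 5.
665 hashes to 9, h2=6; 9 taken → place at 4.
Table: [605, ., ., ., 665, 609, 797, ., 407, 841, 613]
Lookup 180: h=5, h2=1, probe 5,6,7 → slot 7 empty, not found.

3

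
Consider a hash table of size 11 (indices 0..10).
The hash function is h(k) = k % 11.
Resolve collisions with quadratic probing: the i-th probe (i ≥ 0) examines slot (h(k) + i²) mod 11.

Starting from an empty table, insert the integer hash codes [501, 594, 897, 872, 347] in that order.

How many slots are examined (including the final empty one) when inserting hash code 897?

2

501: h=6 => slot 6
594: h=0 => slot 0
897: h=6, probe 6,7 => slot 7
872: h=3 => slot 3
347: h=6, probe 6,7,10 => slot 10
Table: [594, —, —, 872, —, —, 501, 897, —, —, 347]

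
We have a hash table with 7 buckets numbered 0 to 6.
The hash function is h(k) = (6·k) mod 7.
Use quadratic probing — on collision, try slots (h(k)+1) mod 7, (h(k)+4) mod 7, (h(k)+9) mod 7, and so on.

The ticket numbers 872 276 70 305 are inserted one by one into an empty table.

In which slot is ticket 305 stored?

5

Insert 872: h=3, slot 3 empty → index 3.
Insert 276: h=4, slot 4 empty → index 4.
Insert 70: h=0, slot 0 empty → index 0.
Insert 305: h=3, slots 3,4,0 occupied → index 5.
Table: [70, —, —, 872, 276, 305, —]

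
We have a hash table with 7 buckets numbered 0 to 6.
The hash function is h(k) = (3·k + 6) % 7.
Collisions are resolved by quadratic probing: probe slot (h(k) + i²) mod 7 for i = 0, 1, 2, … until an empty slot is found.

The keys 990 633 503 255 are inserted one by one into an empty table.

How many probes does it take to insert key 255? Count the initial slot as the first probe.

990 hashes to 1; slot 1 is free => place at 1.
633 hashes to 1; 1 taken => place at 2.
503 hashes to 3; slot 3 is free => place at 3.
255 hashes to 1; 1,2 taken => place at 5.
Table: [_, 990, 633, 503, _, 255, _]

3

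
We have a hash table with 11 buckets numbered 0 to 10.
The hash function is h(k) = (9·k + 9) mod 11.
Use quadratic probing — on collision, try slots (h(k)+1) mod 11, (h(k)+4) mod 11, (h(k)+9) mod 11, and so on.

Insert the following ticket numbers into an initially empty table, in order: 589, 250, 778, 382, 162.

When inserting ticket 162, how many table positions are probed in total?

5

589: h=8 → slot 8
250: h=4 → slot 4
778: h=4, probe 4,5 → slot 5
382: h=4, probe 4,5,8,2 → slot 2
162: h=4, probe 4,5,8,2,9 → slot 9
Table: [_, _, 382, _, 250, 778, _, _, 589, 162, _]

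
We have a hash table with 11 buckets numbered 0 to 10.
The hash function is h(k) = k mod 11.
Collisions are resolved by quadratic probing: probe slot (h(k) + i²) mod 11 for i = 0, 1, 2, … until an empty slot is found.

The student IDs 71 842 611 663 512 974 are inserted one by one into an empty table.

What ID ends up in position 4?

974

71: h=5 -> slot 5
842: h=6 -> slot 6
611: h=6, probe 6,7 -> slot 7
663: h=3 -> slot 3
512: h=6, probe 6,7,10 -> slot 10
974: h=6, probe 6,7,10,4 -> slot 4
Table: [., ., ., 663, 974, 71, 842, 611, ., ., 512]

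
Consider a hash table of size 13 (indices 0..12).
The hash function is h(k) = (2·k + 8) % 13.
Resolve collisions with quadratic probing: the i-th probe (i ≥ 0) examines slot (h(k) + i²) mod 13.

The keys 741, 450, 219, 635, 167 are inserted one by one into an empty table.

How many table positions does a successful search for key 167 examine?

Insert 741: h=8, slot 8 empty -> index 8.
Insert 450: h=11, slot 11 empty -> index 11.
Insert 219: h=4, slot 4 empty -> index 4.
Insert 635: h=4, slot 4 occupied -> index 5.
Insert 167: h=4, slots 4,5,8 occupied -> index 0.
Table: [167, ., ., ., 219, 635, ., ., 741, ., ., 450, .]
Lookup 167: h=4, probe 4,5,8,0 → found at 0.

4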